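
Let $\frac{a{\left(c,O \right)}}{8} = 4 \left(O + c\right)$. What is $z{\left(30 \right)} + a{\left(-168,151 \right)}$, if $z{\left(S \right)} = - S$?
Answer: $-574$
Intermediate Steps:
$a{\left(c,O \right)} = 32 O + 32 c$ ($a{\left(c,O \right)} = 8 \cdot 4 \left(O + c\right) = 8 \left(4 O + 4 c\right) = 32 O + 32 c$)
$z{\left(30 \right)} + a{\left(-168,151 \right)} = \left(-1\right) 30 + \left(32 \cdot 151 + 32 \left(-168\right)\right) = -30 + \left(4832 - 5376\right) = -30 - 544 = -574$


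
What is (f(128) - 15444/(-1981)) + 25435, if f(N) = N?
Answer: 50655747/1981 ≈ 25571.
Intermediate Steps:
(f(128) - 15444/(-1981)) + 25435 = (128 - 15444/(-1981)) + 25435 = (128 - 15444*(-1/1981)) + 25435 = (128 + 15444/1981) + 25435 = 269012/1981 + 25435 = 50655747/1981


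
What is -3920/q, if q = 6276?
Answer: -980/1569 ≈ -0.62460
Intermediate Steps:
-3920/q = -3920/6276 = -3920*1/6276 = -980/1569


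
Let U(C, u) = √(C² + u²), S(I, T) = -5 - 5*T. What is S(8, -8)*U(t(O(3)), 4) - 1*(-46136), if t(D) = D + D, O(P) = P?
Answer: 46136 + 70*√13 ≈ 46388.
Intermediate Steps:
t(D) = 2*D
S(8, -8)*U(t(O(3)), 4) - 1*(-46136) = (-5 - 5*(-8))*√((2*3)² + 4²) - 1*(-46136) = (-5 + 40)*√(6² + 16) + 46136 = 35*√(36 + 16) + 46136 = 35*√52 + 46136 = 35*(2*√13) + 46136 = 70*√13 + 46136 = 46136 + 70*√13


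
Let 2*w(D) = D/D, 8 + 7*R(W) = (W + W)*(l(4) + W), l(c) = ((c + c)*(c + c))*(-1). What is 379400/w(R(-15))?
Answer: 758800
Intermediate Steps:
l(c) = -4*c**2 (l(c) = ((2*c)*(2*c))*(-1) = (4*c**2)*(-1) = -4*c**2)
R(W) = -8/7 + 2*W*(-64 + W)/7 (R(W) = -8/7 + ((W + W)*(-4*4**2 + W))/7 = -8/7 + ((2*W)*(-4*16 + W))/7 = -8/7 + ((2*W)*(-64 + W))/7 = -8/7 + (2*W*(-64 + W))/7 = -8/7 + 2*W*(-64 + W)/7)
w(D) = 1/2 (w(D) = (D/D)/2 = (1/2)*1 = 1/2)
379400/w(R(-15)) = 379400/(1/2) = 379400*2 = 758800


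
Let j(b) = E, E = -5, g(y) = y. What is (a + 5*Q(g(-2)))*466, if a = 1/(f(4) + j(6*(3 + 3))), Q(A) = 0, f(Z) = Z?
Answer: -466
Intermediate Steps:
j(b) = -5
a = -1 (a = 1/(4 - 5) = 1/(-1) = -1)
(a + 5*Q(g(-2)))*466 = (-1 + 5*0)*466 = (-1 + 0)*466 = -1*466 = -466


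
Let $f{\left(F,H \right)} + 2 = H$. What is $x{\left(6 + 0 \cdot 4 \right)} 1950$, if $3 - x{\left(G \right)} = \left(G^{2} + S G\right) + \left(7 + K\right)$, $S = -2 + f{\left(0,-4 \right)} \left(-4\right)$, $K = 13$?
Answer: $-360750$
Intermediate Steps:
$f{\left(F,H \right)} = -2 + H$
$S = 22$ ($S = -2 + \left(-2 - 4\right) \left(-4\right) = -2 - -24 = -2 + 24 = 22$)
$x{\left(G \right)} = -17 - G^{2} - 22 G$ ($x{\left(G \right)} = 3 - \left(\left(G^{2} + 22 G\right) + \left(7 + 13\right)\right) = 3 - \left(\left(G^{2} + 22 G\right) + 20\right) = 3 - \left(20 + G^{2} + 22 G\right) = -17 - G^{2} - 22 G$)
$x{\left(6 + 0 \cdot 4 \right)} 1950 = \left(-17 - \left(6 + 0 \cdot 4\right)^{2} - 22 \left(6 + 0 \cdot 4\right)\right) 1950 = \left(-17 - \left(6 + 0\right)^{2} - 22 \left(6 + 0\right)\right) 1950 = \left(-17 - 6^{2} - 132\right) 1950 = \left(-17 - 36 - 132\right) 1950 = \left(-185\right) 1950 = -360750$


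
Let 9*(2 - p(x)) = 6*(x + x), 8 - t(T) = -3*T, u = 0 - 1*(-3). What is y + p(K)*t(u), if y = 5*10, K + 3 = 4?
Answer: 184/3 ≈ 61.333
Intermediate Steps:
K = 1 (K = -3 + 4 = 1)
u = 3 (u = 0 + 3 = 3)
y = 50
t(T) = 8 + 3*T (t(T) = 8 - (-3)*T = 8 + 3*T)
p(x) = 2 - 4*x/3 (p(x) = 2 - 2*(x + x)/3 = 2 - 2*2*x/3 = 2 - 4*x/3)
y + p(K)*t(u) = 50 + (2 - 4/3*1)*(8 + 3*3) = 50 + (2 - 4/3)*(8 + 9) = 50 + (⅔)*17 = 50 + 34/3 = 184/3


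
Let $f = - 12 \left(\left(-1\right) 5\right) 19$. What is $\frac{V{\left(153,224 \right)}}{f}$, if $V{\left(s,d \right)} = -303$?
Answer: $- \frac{101}{380} \approx -0.26579$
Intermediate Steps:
$f = 1140$ ($f = \left(-12\right) \left(-5\right) 19 = 60 \cdot 19 = 1140$)
$\frac{V{\left(153,224 \right)}}{f} = - \frac{303}{1140} = \left(-303\right) \frac{1}{1140} = - \frac{101}{380}$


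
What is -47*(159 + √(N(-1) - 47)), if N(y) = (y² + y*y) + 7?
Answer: -7473 - 47*I*√38 ≈ -7473.0 - 289.73*I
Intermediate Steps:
N(y) = 7 + 2*y² (N(y) = (y² + y²) + 7 = 2*y² + 7 = 7 + 2*y²)
-47*(159 + √(N(-1) - 47)) = -47*(159 + √((7 + 2*(-1)²) - 47)) = -47*(159 + √((7 + 2*1) - 47)) = -47*(159 + √((7 + 2) - 47)) = -47*(159 + √(9 - 47)) = -47*(159 + √(-38)) = -47*(159 + I*√38) = -7473 - 47*I*√38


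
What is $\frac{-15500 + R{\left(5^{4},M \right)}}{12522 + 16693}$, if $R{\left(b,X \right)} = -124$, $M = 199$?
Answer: $- \frac{15624}{29215} \approx -0.53479$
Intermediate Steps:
$\frac{-15500 + R{\left(5^{4},M \right)}}{12522 + 16693} = \frac{-15500 - 124}{12522 + 16693} = - \frac{15624}{29215}$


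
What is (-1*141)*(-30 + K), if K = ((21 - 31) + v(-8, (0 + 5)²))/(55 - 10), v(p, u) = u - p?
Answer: 62369/15 ≈ 4157.9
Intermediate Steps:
K = 23/45 (K = ((21 - 31) + ((0 + 5)² - 1*(-8)))/(55 - 10) = (-10 + (5² + 8))/45 = (-10 + (25 + 8))*(1/45) = (-10 + 33)*(1/45) = 23*(1/45) = 23/45 ≈ 0.51111)
(-1*141)*(-30 + K) = (-1*141)*(-30 + 23/45) = -141*(-1327/45) = 62369/15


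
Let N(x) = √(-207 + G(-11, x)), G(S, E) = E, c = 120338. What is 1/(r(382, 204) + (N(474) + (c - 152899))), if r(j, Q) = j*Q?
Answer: 45367/2058164422 - √267/2058164422 ≈ 2.2035e-5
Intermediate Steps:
N(x) = √(-207 + x)
r(j, Q) = Q*j
1/(r(382, 204) + (N(474) + (c - 152899))) = 1/(204*382 + (√(-207 + 474) + (120338 - 152899))) = 1/(77928 + (√267 - 32561)) = 1/(77928 + (-32561 + √267)) = 1/(45367 + √267)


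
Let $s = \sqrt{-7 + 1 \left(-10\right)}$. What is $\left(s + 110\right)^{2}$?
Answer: $\left(110 + i \sqrt{17}\right)^{2} \approx 12083.0 + 907.08 i$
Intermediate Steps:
$s = i \sqrt{17}$ ($s = \sqrt{-7 - 10} = \sqrt{-17} = i \sqrt{17} \approx 4.1231 i$)
$\left(s + 110\right)^{2} = \left(i \sqrt{17} + 110\right)^{2} = \left(110 + i \sqrt{17}\right)^{2}$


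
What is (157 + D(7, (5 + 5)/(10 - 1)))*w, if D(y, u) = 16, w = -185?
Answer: -32005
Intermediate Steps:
(157 + D(7, (5 + 5)/(10 - 1)))*w = (157 + 16)*(-185) = 173*(-185) = -32005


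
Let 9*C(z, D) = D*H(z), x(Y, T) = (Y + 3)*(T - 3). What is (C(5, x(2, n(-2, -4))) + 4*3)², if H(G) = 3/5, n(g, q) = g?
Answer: 961/9 ≈ 106.78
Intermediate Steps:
H(G) = ⅗ (H(G) = 3*(⅕) = ⅗)
x(Y, T) = (-3 + T)*(3 + Y) (x(Y, T) = (3 + Y)*(-3 + T) = (-3 + T)*(3 + Y))
C(z, D) = D/15 (C(z, D) = (D*(⅗))/9 = (3*D/5)/9 = D/15)
(C(5, x(2, n(-2, -4))) + 4*3)² = ((-9 - 3*2 + 3*(-2) - 2*2)/15 + 4*3)² = ((-9 - 6 - 6 - 4)/15 + 12)² = ((1/15)*(-25) + 12)² = (-5/3 + 12)² = (31/3)² = 961/9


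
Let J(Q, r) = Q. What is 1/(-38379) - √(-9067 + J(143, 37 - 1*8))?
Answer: -1/38379 - 2*I*√2231 ≈ -2.6056e-5 - 94.467*I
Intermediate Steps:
1/(-38379) - √(-9067 + J(143, 37 - 1*8)) = 1/(-38379) - √(-9067 + 143) = -1/38379 - √(-8924) = -1/38379 - 2*I*√2231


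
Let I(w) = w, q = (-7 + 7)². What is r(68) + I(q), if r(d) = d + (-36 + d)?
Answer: 100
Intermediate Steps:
q = 0 (q = 0² = 0)
r(d) = -36 + 2*d
r(68) + I(q) = (-36 + 2*68) + 0 = (-36 + 136) + 0 = 100 + 0 = 100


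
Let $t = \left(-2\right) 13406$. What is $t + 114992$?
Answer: $88180$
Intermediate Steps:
$t = -26812$
$t + 114992 = -26812 + 114992 = 88180$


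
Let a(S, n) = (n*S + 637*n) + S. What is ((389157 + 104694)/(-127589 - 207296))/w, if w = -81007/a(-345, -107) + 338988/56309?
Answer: -878434997488851/5113598539589075 ≈ -0.17178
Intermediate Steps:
a(S, n) = S + 637*n + S*n (a(S, n) = (S*n + 637*n) + S = (637*n + S*n) + S = S + 637*n + S*n)
w = 15269715095/1778745001 (w = -81007/(-345 + 637*(-107) - 345*(-107)) + 338988/56309 = -81007/(-345 - 68159 + 36915) + 338988*(1/56309) = -81007/(-31589) + 338988/56309 = -81007*(-1/31589) + 338988/56309 = 81007/31589 + 338988/56309 = 15269715095/1778745001 ≈ 8.5845)
((389157 + 104694)/(-127589 - 207296))/w = ((389157 + 104694)/(-127589 - 207296))/(15269715095/1778745001) = (493851/(-334885))*(1778745001/15269715095) = (493851*(-1/334885))*(1778745001/15269715095) = -493851/334885*1778745001/15269715095 = -878434997488851/5113598539589075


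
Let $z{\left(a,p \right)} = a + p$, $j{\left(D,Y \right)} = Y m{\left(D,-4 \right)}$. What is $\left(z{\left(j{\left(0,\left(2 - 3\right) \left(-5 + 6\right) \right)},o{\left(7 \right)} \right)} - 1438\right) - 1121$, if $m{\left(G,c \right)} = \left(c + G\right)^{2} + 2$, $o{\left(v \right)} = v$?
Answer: $-2570$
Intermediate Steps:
$m{\left(G,c \right)} = 2 + \left(G + c\right)^{2}$ ($m{\left(G,c \right)} = \left(G + c\right)^{2} + 2 = 2 + \left(G + c\right)^{2}$)
$j{\left(D,Y \right)} = Y \left(2 + \left(-4 + D\right)^{2}\right)$ ($j{\left(D,Y \right)} = Y \left(2 + \left(D - 4\right)^{2}\right) = Y \left(2 + \left(-4 + D\right)^{2}\right)$)
$\left(z{\left(j{\left(0,\left(2 - 3\right) \left(-5 + 6\right) \right)},o{\left(7 \right)} \right)} - 1438\right) - 1121 = \left(\left(\left(2 - 3\right) \left(-5 + 6\right) \left(2 + \left(-4 + 0\right)^{2}\right) + 7\right) - 1438\right) - 1121 = \left(\left(\left(-1\right) 1 \left(2 + \left(-4\right)^{2}\right) + 7\right) - 1438\right) - 1121 = \left(\left(- (2 + 16) + 7\right) - 1438\right) - 1121 = \left(\left(\left(-1\right) 18 + 7\right) - 1438\right) - 1121 = \left(\left(-18 + 7\right) - 1438\right) - 1121 = \left(-11 - 1438\right) - 1121 = -1449 - 1121 = -2570$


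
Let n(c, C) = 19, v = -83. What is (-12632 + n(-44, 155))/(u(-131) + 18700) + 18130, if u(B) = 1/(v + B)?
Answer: 72549916688/4001799 ≈ 18129.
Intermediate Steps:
u(B) = 1/(-83 + B)
(-12632 + n(-44, 155))/(u(-131) + 18700) + 18130 = (-12632 + 19)/(1/(-83 - 131) + 18700) + 18130 = -12613/(1/(-214) + 18700) + 18130 = -12613/(-1/214 + 18700) + 18130 = -12613/4001799/214 + 18130 = -12613*214/4001799 + 18130 = -2699182/4001799 + 18130 = 72549916688/4001799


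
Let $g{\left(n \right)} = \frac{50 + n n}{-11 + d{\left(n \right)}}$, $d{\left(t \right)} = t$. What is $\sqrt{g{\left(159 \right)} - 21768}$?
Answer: $\frac{i \sqrt{118264321}}{74} \approx 146.96 i$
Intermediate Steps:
$g{\left(n \right)} = \frac{50 + n^{2}}{-11 + n}$ ($g{\left(n \right)} = \frac{50 + n n}{-11 + n} = \frac{50 + n^{2}}{-11 + n}$)
$\sqrt{g{\left(159 \right)} - 21768} = \sqrt{\frac{50 + 159^{2}}{-11 + 159} - 21768} = \sqrt{\frac{50 + 25281}{148} - 21768} = \sqrt{\frac{1}{148} \cdot 25331 - 21768} = \sqrt{\frac{25331}{148} - 21768} = \sqrt{- \frac{3196333}{148}} = \frac{i \sqrt{118264321}}{74}$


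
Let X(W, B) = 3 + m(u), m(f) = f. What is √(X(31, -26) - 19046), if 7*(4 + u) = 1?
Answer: 4*I*√58331/7 ≈ 138.01*I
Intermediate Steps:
u = -27/7 (u = -4 + (⅐)*1 = -4 + ⅐ = -27/7 ≈ -3.8571)
X(W, B) = -6/7 (X(W, B) = 3 - 27/7 = -6/7)
√(X(31, -26) - 19046) = √(-6/7 - 19046) = √(-133328/7) = 4*I*√58331/7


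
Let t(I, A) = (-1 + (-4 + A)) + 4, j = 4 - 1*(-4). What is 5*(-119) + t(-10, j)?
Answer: -588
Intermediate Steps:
j = 8 (j = 4 + 4 = 8)
t(I, A) = -1 + A (t(I, A) = (-5 + A) + 4 = -1 + A)
5*(-119) + t(-10, j) = 5*(-119) + (-1 + 8) = -595 + 7 = -588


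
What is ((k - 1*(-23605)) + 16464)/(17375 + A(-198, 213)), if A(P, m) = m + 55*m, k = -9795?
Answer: 30274/29303 ≈ 1.0331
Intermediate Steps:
A(P, m) = 56*m
((k - 1*(-23605)) + 16464)/(17375 + A(-198, 213)) = ((-9795 - 1*(-23605)) + 16464)/(17375 + 56*213) = ((-9795 + 23605) + 16464)/(17375 + 11928) = (13810 + 16464)/29303 = 30274*(1/29303) = 30274/29303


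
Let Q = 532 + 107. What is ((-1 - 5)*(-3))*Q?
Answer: 11502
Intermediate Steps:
Q = 639
((-1 - 5)*(-3))*Q = ((-1 - 5)*(-3))*639 = -6*(-3)*639 = 18*639 = 11502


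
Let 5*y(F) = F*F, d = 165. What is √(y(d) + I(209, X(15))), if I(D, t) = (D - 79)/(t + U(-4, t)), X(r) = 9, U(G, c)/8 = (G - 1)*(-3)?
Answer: √90627015/129 ≈ 73.797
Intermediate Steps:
U(G, c) = 24 - 24*G (U(G, c) = 8*((G - 1)*(-3)) = 8*((-1 + G)*(-3)) = 8*(3 - 3*G) = 24 - 24*G)
y(F) = F²/5 (y(F) = (F*F)/5 = F²/5)
I(D, t) = (-79 + D)/(120 + t) (I(D, t) = (D - 79)/(t + (24 - 24*(-4))) = (-79 + D)/(t + (24 + 96)) = (-79 + D)/(t + 120) = (-79 + D)/(120 + t))
√(y(d) + I(209, X(15))) = √((⅕)*165² + (-79 + 209)/(120 + 9)) = √((⅕)*27225 + 130/129) = √(5445 + (1/129)*130) = √(5445 + 130/129) = √(702535/129) = √90627015/129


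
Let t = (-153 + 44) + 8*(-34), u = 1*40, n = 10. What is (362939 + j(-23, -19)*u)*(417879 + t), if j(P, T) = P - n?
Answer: 150975209262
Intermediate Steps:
j(P, T) = -10 + P (j(P, T) = P - 1*10 = P - 10 = -10 + P)
u = 40
t = -381 (t = -109 - 272 = -381)
(362939 + j(-23, -19)*u)*(417879 + t) = (362939 + (-10 - 23)*40)*(417879 - 381) = (362939 - 33*40)*417498 = (362939 - 1320)*417498 = 361619*417498 = 150975209262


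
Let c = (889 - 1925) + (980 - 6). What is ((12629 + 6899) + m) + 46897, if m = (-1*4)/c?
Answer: 2059177/31 ≈ 66425.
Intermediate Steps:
c = -62 (c = -1036 + 974 = -62)
m = 2/31 (m = -1*4/(-62) = -4*(-1/62) = 2/31 ≈ 0.064516)
((12629 + 6899) + m) + 46897 = ((12629 + 6899) + 2/31) + 46897 = (19528 + 2/31) + 46897 = 605370/31 + 46897 = 2059177/31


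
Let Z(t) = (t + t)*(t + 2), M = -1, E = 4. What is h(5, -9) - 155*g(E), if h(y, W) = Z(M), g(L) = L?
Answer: -622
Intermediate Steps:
Z(t) = 2*t*(2 + t) (Z(t) = (2*t)*(2 + t) = 2*t*(2 + t))
h(y, W) = -2 (h(y, W) = 2*(-1)*(2 - 1) = 2*(-1)*1 = -2)
h(5, -9) - 155*g(E) = -2 - 155*4 = -2 - 620 = -622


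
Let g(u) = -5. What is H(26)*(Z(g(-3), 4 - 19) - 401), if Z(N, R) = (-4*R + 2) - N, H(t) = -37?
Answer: 12358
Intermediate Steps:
Z(N, R) = 2 - N - 4*R (Z(N, R) = (2 - 4*R) - N = 2 - N - 4*R)
H(26)*(Z(g(-3), 4 - 19) - 401) = -37*((2 - 1*(-5) - 4*(4 - 19)) - 401) = -37*((2 + 5 - 4*(-15)) - 401) = -37*((2 + 5 + 60) - 401) = -37*(67 - 401) = -37*(-334) = 12358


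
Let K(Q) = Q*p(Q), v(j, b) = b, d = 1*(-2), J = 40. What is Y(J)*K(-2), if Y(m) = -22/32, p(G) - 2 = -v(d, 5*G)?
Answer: 33/2 ≈ 16.500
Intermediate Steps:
d = -2
p(G) = 2 - 5*G
Y(m) = -11/16 (Y(m) = -22*1/32 = -11/16)
K(Q) = Q*(2 - 5*Q)
Y(J)*K(-2) = -(-11)*(2 - 5*(-2))/8 = -(-11)*(2 + 10)/8 = -(-11)*12/8 = -11/16*(-24) = 33/2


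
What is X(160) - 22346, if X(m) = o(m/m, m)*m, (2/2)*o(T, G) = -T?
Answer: -22506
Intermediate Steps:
o(T, G) = -T
X(m) = -m (X(m) = (-m/m)*m = (-1*1)*m = -m)
X(160) - 22346 = -1*160 - 22346 = -160 - 22346 = -22506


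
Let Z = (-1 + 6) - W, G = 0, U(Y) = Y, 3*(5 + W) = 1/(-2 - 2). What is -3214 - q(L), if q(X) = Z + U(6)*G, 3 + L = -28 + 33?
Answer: -38689/12 ≈ -3224.1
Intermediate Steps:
W = -61/12 (W = -5 + 1/(3*(-2 - 2)) = -5 + (⅓)/(-4) = -5 + (⅓)*(-¼) = -5 - 1/12 = -61/12 ≈ -5.0833)
L = 2 (L = -3 + (-28 + 33) = -3 + 5 = 2)
Z = 121/12 (Z = (-1 + 6) - 1*(-61/12) = 5 + 61/12 = 121/12 ≈ 10.083)
q(X) = 121/12 (q(X) = 121/12 + 6*0 = 121/12 + 0 = 121/12)
-3214 - q(L) = -3214 - 1*121/12 = -3214 - 121/12 = -38689/12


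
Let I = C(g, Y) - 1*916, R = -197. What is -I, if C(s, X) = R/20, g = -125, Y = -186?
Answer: 18517/20 ≈ 925.85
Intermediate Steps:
C(s, X) = -197/20
I = -18517/20 (I = -197/20 - 1*916 = -197/20 - 916 = -18517/20 ≈ -925.85)
-I = -1*(-18517/20) = 18517/20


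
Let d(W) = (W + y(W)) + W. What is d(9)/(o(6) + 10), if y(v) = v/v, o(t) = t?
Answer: 19/16 ≈ 1.1875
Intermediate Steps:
y(v) = 1
d(W) = 1 + 2*W (d(W) = (W + 1) + W = (1 + W) + W = 1 + 2*W)
d(9)/(o(6) + 10) = (1 + 2*9)/(6 + 10) = (1 + 18)/16 = 19*(1/16) = 19/16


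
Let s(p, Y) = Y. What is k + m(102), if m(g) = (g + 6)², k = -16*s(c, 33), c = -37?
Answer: 11136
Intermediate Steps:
k = -528 (k = -16*33 = -528)
m(g) = (6 + g)²
k + m(102) = -528 + (6 + 102)² = -528 + 108² = -528 + 11664 = 11136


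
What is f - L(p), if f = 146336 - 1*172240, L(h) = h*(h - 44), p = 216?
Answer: -63056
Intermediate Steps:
L(h) = h*(-44 + h)
f = -25904 (f = 146336 - 172240 = -25904)
f - L(p) = -25904 - 216*(-44 + 216) = -25904 - 216*172 = -25904 - 1*37152 = -25904 - 37152 = -63056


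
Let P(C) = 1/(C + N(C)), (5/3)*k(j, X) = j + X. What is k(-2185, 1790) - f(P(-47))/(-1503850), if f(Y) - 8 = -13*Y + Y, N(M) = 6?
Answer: -1461291011/6165785 ≈ -237.00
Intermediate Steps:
k(j, X) = 3*X/5 + 3*j/5 (k(j, X) = 3*(j + X)/5 = 3*(X + j)/5 = 3*X/5 + 3*j/5)
P(C) = 1/(6 + C) (P(C) = 1/(C + 6) = 1/(6 + C))
f(Y) = 8 - 12*Y (f(Y) = 8 + (-13*Y + Y) = 8 - 12*Y)
k(-2185, 1790) - f(P(-47))/(-1503850) = ((3/5)*1790 + (3/5)*(-2185)) - (8 - 12/(6 - 47))/(-1503850) = (1074 - 1311) - (8 - 12/(-41))*(-1)/1503850 = -237 - (8 - 12*(-1/41))*(-1)/1503850 = -237 - (8 + 12/41)*(-1)/1503850 = -237 - 340*(-1)/(41*1503850) = -237 - 1*(-34/6165785) = -237 + 34/6165785 = -1461291011/6165785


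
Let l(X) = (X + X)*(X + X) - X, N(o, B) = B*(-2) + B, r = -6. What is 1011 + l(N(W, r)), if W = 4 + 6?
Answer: 1149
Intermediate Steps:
W = 10
N(o, B) = -B (N(o, B) = -2*B + B = -B)
l(X) = -X + 4*X² (l(X) = (2*X)*(2*X) - X = 4*X² - X = -X + 4*X²)
1011 + l(N(W, r)) = 1011 + (-1*(-6))*(-1 + 4*(-1*(-6))) = 1011 + 6*(-1 + 4*6) = 1011 + 6*(-1 + 24) = 1011 + 6*23 = 1011 + 138 = 1149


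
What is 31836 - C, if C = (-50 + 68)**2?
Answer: 31512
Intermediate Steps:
C = 324 (C = 18**2 = 324)
31836 - C = 31836 - 1*324 = 31836 - 324 = 31512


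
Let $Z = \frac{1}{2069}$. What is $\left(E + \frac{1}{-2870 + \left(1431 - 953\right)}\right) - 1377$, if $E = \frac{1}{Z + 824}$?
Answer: $- \frac{5615427464697}{4078017944} \approx -1377.0$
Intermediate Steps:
$Z = \frac{1}{2069} \approx 0.00048333$
$E = \frac{2069}{1704857}$ ($E = \frac{1}{\frac{1}{2069} + 824} = \frac{1}{\frac{1704857}{2069}} = \frac{2069}{1704857} \approx 0.0012136$)
$\left(E + \frac{1}{-2870 + \left(1431 - 953\right)}\right) - 1377 = \left(\frac{2069}{1704857} + \frac{1}{-2870 + \left(1431 - 953\right)}\right) - 1377 = \left(\frac{2069}{1704857} + \frac{1}{-2870 + 478}\right) - 1377 = \left(\frac{2069}{1704857} + \frac{1}{-2392}\right) - 1377 = \left(\frac{2069}{1704857} - \frac{1}{2392}\right) - 1377 = \frac{3244191}{4078017944} - 1377 = - \frac{5615427464697}{4078017944}$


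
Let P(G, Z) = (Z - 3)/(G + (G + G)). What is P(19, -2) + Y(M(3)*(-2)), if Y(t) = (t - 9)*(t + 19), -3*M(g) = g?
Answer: -8384/57 ≈ -147.09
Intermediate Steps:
P(G, Z) = (-3 + Z)/(3*G) (P(G, Z) = (-3 + Z)/(G + 2*G) = (-3 + Z)/((3*G)) = (-3 + Z)*(1/(3*G)) = (-3 + Z)/(3*G))
M(g) = -g/3
Y(t) = (-9 + t)*(19 + t)
P(19, -2) + Y(M(3)*(-2)) = (1/3)*(-3 - 2)/19 + (-171 + (-1/3*3*(-2))**2 + 10*(-1/3*3*(-2))) = (1/3)*(1/19)*(-5) + (-171 + (-1*(-2))**2 + 10*(-1*(-2))) = -5/57 + (-171 + 2**2 + 10*2) = -5/57 + (-171 + 4 + 20) = -5/57 - 147 = -8384/57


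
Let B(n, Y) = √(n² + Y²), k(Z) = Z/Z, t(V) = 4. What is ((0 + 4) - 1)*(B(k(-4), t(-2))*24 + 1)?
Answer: 3 + 72*√17 ≈ 299.86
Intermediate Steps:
k(Z) = 1
B(n, Y) = √(Y² + n²)
((0 + 4) - 1)*(B(k(-4), t(-2))*24 + 1) = ((0 + 4) - 1)*(√(4² + 1²)*24 + 1) = (4 - 1)*(√(16 + 1)*24 + 1) = 3*(√17*24 + 1) = 3*(24*√17 + 1) = 3*(1 + 24*√17) = 3 + 72*√17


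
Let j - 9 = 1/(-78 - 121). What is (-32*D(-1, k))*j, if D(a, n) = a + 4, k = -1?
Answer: -171840/199 ≈ -863.52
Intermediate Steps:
D(a, n) = 4 + a
j = 1790/199 (j = 9 + 1/(-78 - 121) = 9 + 1/(-199) = 9 - 1/199 = 1790/199 ≈ 8.9950)
(-32*D(-1, k))*j = -32*(4 - 1)*(1790/199) = -32*3*(1790/199) = -96*1790/199 = -171840/199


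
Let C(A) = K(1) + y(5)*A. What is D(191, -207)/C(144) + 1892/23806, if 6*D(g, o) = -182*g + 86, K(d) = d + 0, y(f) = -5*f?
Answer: 216588176/128516691 ≈ 1.6853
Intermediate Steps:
K(d) = d
D(g, o) = 43/3 - 91*g/3 (D(g, o) = (-182*g + 86)/6 = (86 - 182*g)/6 = 43/3 - 91*g/3)
C(A) = 1 - 25*A (C(A) = 1 + (-5*5)*A = 1 - 25*A)
D(191, -207)/C(144) + 1892/23806 = (43/3 - 91/3*191)/(1 - 25*144) + 1892/23806 = (43/3 - 17381/3)/(1 - 3600) + 1892*(1/23806) = -17338/3/(-3599) + 946/11903 = -17338/3*(-1/3599) + 946/11903 = 17338/10797 + 946/11903 = 216588176/128516691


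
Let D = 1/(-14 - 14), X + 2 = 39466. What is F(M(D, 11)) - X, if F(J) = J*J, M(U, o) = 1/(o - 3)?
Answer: -2525695/64 ≈ -39464.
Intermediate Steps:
X = 39464 (X = -2 + 39466 = 39464)
D = -1/28 (D = 1/(-28) = -1/28 ≈ -0.035714)
M(U, o) = 1/(-3 + o)
F(J) = J²
F(M(D, 11)) - X = (1/(-3 + 11))² - 1*39464 = (1/8)² - 39464 = (⅛)² - 39464 = 1/64 - 39464 = -2525695/64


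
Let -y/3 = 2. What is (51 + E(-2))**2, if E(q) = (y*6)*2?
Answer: 441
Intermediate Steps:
y = -6 (y = -3*2 = -6)
E(q) = -72 (E(q) = -6*6*2 = -36*2 = -72)
(51 + E(-2))**2 = (51 - 72)**2 = (-21)**2 = 441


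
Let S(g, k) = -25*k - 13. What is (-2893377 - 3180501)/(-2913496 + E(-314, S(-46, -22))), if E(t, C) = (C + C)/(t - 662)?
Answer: 2964052464/1421786585 ≈ 2.0847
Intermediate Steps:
S(g, k) = -13 - 25*k
E(t, C) = 2*C/(-662 + t) (E(t, C) = (2*C)/(-662 + t) = 2*C/(-662 + t))
(-2893377 - 3180501)/(-2913496 + E(-314, S(-46, -22))) = (-2893377 - 3180501)/(-2913496 + 2*(-13 - 25*(-22))/(-662 - 314)) = -6073878/(-2913496 + 2*(-13 + 550)/(-976)) = -6073878/(-2913496 + 2*537*(-1/976)) = -6073878/(-2913496 - 537/488) = -6073878/(-1421786585/488) = -6073878*(-488/1421786585) = 2964052464/1421786585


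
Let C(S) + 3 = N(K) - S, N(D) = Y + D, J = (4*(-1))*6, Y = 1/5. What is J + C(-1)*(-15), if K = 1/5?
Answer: 0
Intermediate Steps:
Y = 1/5 ≈ 0.20000
J = -24 (J = -4*6 = -24)
K = 1/5 ≈ 0.20000
N(D) = 1/5 + D
C(S) = -13/5 - S (C(S) = -3 + ((1/5 + 1/5) - S) = -3 + (2/5 - S) = -13/5 - S)
J + C(-1)*(-15) = -24 + (-13/5 - 1*(-1))*(-15) = -24 + (-13/5 + 1)*(-15) = -24 - 8/5*(-15) = -24 + 24 = 0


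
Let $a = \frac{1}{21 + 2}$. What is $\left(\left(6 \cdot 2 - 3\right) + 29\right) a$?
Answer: $\frac{38}{23} \approx 1.6522$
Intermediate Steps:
$a = \frac{1}{23} \approx 0.043478$
$\left(\left(6 \cdot 2 - 3\right) + 29\right) a = \left(\left(6 \cdot 2 - 3\right) + 29\right) \frac{1}{23} = \left(\left(12 - 3\right) + 29\right) \frac{1}{23} = \left(9 + 29\right) \frac{1}{23} = 38 \cdot \frac{1}{23} = \frac{38}{23}$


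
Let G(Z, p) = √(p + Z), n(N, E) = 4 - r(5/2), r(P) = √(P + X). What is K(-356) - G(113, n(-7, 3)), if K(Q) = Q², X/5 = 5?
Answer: 126736 - √(468 - 2*√110)/2 ≈ 1.2673e+5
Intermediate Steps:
X = 25 (X = 5*5 = 25)
r(P) = √(25 + P) (r(P) = √(P + 25) = √(25 + P))
n(N, E) = 4 - √110/2 (n(N, E) = 4 - √(25 + 5/2) = 4 - √(55/2) = 4 - √110/2)
G(Z, p) = √(Z + p)
K(-356) - G(113, n(-7, 3)) = (-356)² - √(113 + (4 - √110/2)) = 126736 - √(117 - √110/2)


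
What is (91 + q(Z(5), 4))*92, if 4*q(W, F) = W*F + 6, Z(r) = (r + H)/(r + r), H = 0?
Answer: 8556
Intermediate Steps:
Z(r) = ½ (Z(r) = (r + 0)/(r + r) = r/((2*r)) = r*(1/(2*r)) = ½)
q(W, F) = 3/2 + F*W/4 (q(W, F) = (W*F + 6)/4 = (F*W + 6)/4 = (6 + F*W)/4 = 3/2 + F*W/4)
(91 + q(Z(5), 4))*92 = (91 + (3/2 + (¼)*4*(½)))*92 = (91 + (3/2 + ½))*92 = (91 + 2)*92 = 93*92 = 8556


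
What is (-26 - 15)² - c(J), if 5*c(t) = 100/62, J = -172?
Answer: 52101/31 ≈ 1680.7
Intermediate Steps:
c(t) = 10/31 (c(t) = (100/62)/5 = (100*(1/62))/5 = (⅕)*(50/31) = 10/31)
(-26 - 15)² - c(J) = (-26 - 15)² - 1*10/31 = (-41)² - 10/31 = 1681 - 10/31 = 52101/31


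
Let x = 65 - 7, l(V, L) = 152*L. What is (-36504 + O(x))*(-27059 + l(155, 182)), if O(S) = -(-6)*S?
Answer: -21874380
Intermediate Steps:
x = 58
O(S) = 6*S
(-36504 + O(x))*(-27059 + l(155, 182)) = (-36504 + 6*58)*(-27059 + 152*182) = (-36504 + 348)*(-27059 + 27664) = -36156*605 = -21874380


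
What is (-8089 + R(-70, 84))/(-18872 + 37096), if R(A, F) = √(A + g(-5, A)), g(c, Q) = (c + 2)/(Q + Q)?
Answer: -8089/18224 + I*√342895/1275680 ≈ -0.44387 + 0.00045903*I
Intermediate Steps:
g(c, Q) = (2 + c)/(2*Q) (g(c, Q) = (2 + c)/((2*Q)) = (2 + c)*(1/(2*Q)) = (2 + c)/(2*Q))
R(A, F) = √(A - 3/(2*A)) (R(A, F) = √(A + (2 - 5)/(2*A)) = √(A + (½)*(-3)/A) = √(A - 3/(2*A)))
(-8089 + R(-70, 84))/(-18872 + 37096) = (-8089 + √(-6/(-70) + 4*(-70))/2)/(-18872 + 37096) = (-8089 + √(-6*(-1/70) - 280)/2)/18224 = (-8089 + √(3/35 - 280)/2)*(1/18224) = (-8089 + √(-9797/35)/2)*(1/18224) = (-8089 + (I*√342895/35)/2)*(1/18224) = (-8089 + I*√342895/70)*(1/18224) = -8089/18224 + I*√342895/1275680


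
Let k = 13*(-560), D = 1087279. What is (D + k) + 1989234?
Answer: 3069233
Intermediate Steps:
k = -7280
(D + k) + 1989234 = (1087279 - 7280) + 1989234 = 1079999 + 1989234 = 3069233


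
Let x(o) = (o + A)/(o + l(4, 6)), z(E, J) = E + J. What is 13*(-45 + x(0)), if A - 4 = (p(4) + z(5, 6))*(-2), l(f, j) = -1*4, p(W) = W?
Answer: -1001/2 ≈ -500.50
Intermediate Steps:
l(f, j) = -4
A = -26 (A = 4 + (4 + (5 + 6))*(-2) = 4 + (4 + 11)*(-2) = 4 + 15*(-2) = 4 - 30 = -26)
x(o) = (-26 + o)/(-4 + o) (x(o) = (o - 26)/(o - 4) = (-26 + o)/(-4 + o))
13*(-45 + x(0)) = 13*(-45 + (-26 + 0)/(-4 + 0)) = 13*(-45 - 26/(-4)) = 13*(-45 - ¼*(-26)) = 13*(-45 + 13/2) = 13*(-77/2) = -1001/2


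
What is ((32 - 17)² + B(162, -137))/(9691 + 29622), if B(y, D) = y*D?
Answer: -21969/39313 ≈ -0.55882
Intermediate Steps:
B(y, D) = D*y
((32 - 17)² + B(162, -137))/(9691 + 29622) = ((32 - 17)² - 137*162)/(9691 + 29622) = (15² - 22194)/39313 = (225 - 22194)*(1/39313) = -21969*1/39313 = -21969/39313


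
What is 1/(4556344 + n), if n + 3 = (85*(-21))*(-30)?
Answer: 1/4609891 ≈ 2.1692e-7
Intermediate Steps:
n = 53547 (n = -3 + (85*(-21))*(-30) = -3 - 1785*(-30) = -3 + 53550 = 53547)
1/(4556344 + n) = 1/(4556344 + 53547) = 1/4609891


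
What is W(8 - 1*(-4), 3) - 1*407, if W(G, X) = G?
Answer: -395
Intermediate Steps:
W(8 - 1*(-4), 3) - 1*407 = (8 - 1*(-4)) - 1*407 = (8 + 4) - 407 = 12 - 407 = -395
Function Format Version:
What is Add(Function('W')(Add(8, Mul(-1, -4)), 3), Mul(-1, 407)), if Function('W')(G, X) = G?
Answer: -395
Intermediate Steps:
Add(Function('W')(Add(8, Mul(-1, -4)), 3), Mul(-1, 407)) = Add(Add(8, Mul(-1, -4)), Mul(-1, 407)) = Add(Add(8, 4), -407) = Add(12, -407) = -395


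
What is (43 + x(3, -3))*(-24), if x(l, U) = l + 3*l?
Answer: -1320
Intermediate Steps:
x(l, U) = 4*l
(43 + x(3, -3))*(-24) = (43 + 4*3)*(-24) = (43 + 12)*(-24) = 55*(-24) = -1320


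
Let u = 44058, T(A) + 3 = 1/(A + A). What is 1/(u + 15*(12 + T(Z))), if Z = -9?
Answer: 6/265153 ≈ 2.2628e-5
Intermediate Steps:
T(A) = -3 + 1/(2*A) (T(A) = -3 + 1/(A + A) = -3 + 1/(2*A))
1/(u + 15*(12 + T(Z))) = 1/(44058 + 15*(12 + (-3 + (½)/(-9)))) = 1/(44058 + 15*(12 + (-3 + (½)*(-⅑)))) = 1/(44058 + 15*(12 + (-3 - 1/18))) = 1/(44058 + 15*(12 - 55/18)) = 1/(44058 + 15*(161/18)) = 1/(44058 + 805/6) = 1/(265153/6) = 6/265153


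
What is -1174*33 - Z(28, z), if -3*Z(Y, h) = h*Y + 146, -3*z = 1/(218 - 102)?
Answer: -10098967/261 ≈ -38693.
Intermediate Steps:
z = -1/348 (z = -1/(3*(218 - 102)) = -⅓/116 = -⅓*1/116 = -1/348 ≈ -0.0028736)
Z(Y, h) = -146/3 - Y*h/3 (Z(Y, h) = -(h*Y + 146)/3 = -(Y*h + 146)/3 = -(146 + Y*h)/3 = -146/3 - Y*h/3)
-1174*33 - Z(28, z) = -1174*33 - (-146/3 - ⅓*28*(-1/348)) = -38742 - (-146/3 + 7/261) = -38742 - 1*(-12695/261) = -38742 + 12695/261 = -10098967/261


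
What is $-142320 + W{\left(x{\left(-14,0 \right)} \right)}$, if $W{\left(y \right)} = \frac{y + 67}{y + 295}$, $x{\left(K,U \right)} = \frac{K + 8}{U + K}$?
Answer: $- \frac{73579322}{517} \approx -1.4232 \cdot 10^{5}$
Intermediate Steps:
$x{\left(K,U \right)} = \frac{8 + K}{K + U}$
$W{\left(y \right)} = \frac{67 + y}{295 + y}$
$-142320 + W{\left(x{\left(-14,0 \right)} \right)} = -142320 + \frac{67 + \frac{8 - 14}{-14 + 0}}{295 + \frac{8 - 14}{-14 + 0}} = -142320 + \frac{67 + \frac{1}{-14} \left(-6\right)}{295 + \frac{1}{-14} \left(-6\right)} = -142320 + \frac{67 - - \frac{3}{7}}{295 - - \frac{3}{7}} = -142320 + \frac{67 + \frac{3}{7}}{295 + \frac{3}{7}} = -142320 + \frac{1}{\frac{2068}{7}} \cdot \frac{472}{7} = -142320 + \frac{7}{2068} \cdot \frac{472}{7} = -142320 + \frac{118}{517} = - \frac{73579322}{517}$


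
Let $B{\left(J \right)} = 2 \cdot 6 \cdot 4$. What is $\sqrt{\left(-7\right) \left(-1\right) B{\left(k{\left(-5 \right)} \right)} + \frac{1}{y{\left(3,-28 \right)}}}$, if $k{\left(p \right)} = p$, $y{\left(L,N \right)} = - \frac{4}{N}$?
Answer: $7 \sqrt{7} \approx 18.52$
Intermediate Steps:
$B{\left(J \right)} = 48$ ($B{\left(J \right)} = 2 \cdot 24 = 48$)
$\sqrt{\left(-7\right) \left(-1\right) B{\left(k{\left(-5 \right)} \right)} + \frac{1}{y{\left(3,-28 \right)}}} = \sqrt{\left(-7\right) \left(-1\right) 48 + \frac{1}{\left(-4\right) \frac{1}{-28}}} = \sqrt{7 \cdot 48 + \frac{1}{\left(-4\right) \left(- \frac{1}{28}\right)}} = \sqrt{336 + \frac{1}{\frac{1}{7}}} = \sqrt{336 + 7} = \sqrt{343} = 7 \sqrt{7}$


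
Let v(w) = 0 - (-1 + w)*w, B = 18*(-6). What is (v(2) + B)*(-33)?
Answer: 3630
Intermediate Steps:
B = -108
v(w) = -w*(-1 + w) (v(w) = 0 - w*(-1 + w) = -w*(-1 + w))
(v(2) + B)*(-33) = (2*(1 - 1*2) - 108)*(-33) = (2*(1 - 2) - 108)*(-33) = (2*(-1) - 108)*(-33) = (-2 - 108)*(-33) = -110*(-33) = 3630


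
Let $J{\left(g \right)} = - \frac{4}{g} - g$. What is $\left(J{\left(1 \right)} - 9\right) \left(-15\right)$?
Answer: $210$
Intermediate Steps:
$J{\left(g \right)} = - g - \frac{4}{g}$
$\left(J{\left(1 \right)} - 9\right) \left(-15\right) = \left(\left(\left(-1\right) 1 - \frac{4}{1}\right) - 9\right) \left(-15\right) = \left(\left(-1 - 4\right) - 9\right) \left(-15\right) = \left(-5 - 9\right) \left(-15\right) = \left(-14\right) \left(-15\right) = 210$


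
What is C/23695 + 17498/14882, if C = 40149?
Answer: 72293752/25187785 ≈ 2.8702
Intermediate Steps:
C/23695 + 17498/14882 = 40149/23695 + 17498/14882 = 40149*(1/23695) + 17498*(1/14882) = 40149/23695 + 8749/7441 = 72293752/25187785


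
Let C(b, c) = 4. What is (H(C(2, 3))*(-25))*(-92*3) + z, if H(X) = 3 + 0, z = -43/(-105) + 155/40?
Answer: 17391599/840 ≈ 20704.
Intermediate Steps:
z = 3599/840 (z = -43*(-1/105) + 155*(1/40) = 43/105 + 31/8 = 3599/840 ≈ 4.2845)
H(X) = 3
(H(C(2, 3))*(-25))*(-92*3) + z = (3*(-25))*(-92*3) + 3599/840 = -75*(-276) + 3599/840 = 20700 + 3599/840 = 17391599/840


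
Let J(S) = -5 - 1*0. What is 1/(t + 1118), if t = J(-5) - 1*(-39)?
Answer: 1/1152 ≈ 0.00086806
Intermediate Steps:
J(S) = -5 (J(S) = -5 + 0 = -5)
t = 34 (t = -5 - 1*(-39) = -5 + 39 = 34)
1/(t + 1118) = 1/(34 + 1118) = 1/1152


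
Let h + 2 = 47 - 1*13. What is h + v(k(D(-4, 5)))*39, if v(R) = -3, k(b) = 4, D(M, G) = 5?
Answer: -85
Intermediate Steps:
h = 32 (h = -2 + (47 - 1*13) = -2 + (47 - 13) = -2 + 34 = 32)
h + v(k(D(-4, 5)))*39 = 32 - 3*39 = 32 - 117 = -85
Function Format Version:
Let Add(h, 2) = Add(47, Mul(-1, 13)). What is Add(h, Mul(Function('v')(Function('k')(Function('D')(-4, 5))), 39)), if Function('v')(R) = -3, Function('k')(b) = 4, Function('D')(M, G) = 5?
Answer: -85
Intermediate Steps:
h = 32 (h = Add(-2, Add(47, Mul(-1, 13))) = Add(-2, Add(47, -13)) = Add(-2, 34) = 32)
Add(h, Mul(Function('v')(Function('k')(Function('D')(-4, 5))), 39)) = Add(32, Mul(-3, 39)) = Add(32, -117) = -85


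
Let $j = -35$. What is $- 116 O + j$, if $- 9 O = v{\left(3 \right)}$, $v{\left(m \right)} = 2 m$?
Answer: $\frac{127}{3} \approx 42.333$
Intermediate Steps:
$O = - \frac{2}{3}$ ($O = - \frac{2 \cdot 3}{9} = \left(- \frac{1}{9}\right) 6 = - \frac{2}{3} \approx -0.66667$)
$- 116 O + j = \left(-116\right) \left(- \frac{2}{3}\right) - 35 = \frac{232}{3} - 35 = \frac{127}{3}$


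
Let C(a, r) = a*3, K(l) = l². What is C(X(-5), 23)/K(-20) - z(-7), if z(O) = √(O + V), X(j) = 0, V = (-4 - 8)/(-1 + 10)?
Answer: -5*I*√3/3 ≈ -2.8868*I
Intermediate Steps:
V = -4/3 (V = -12/9 = -12*⅑ = -4/3 ≈ -1.3333)
C(a, r) = 3*a
z(O) = √(-4/3 + O) (z(O) = √(O - 4/3) = √(-4/3 + O))
C(X(-5), 23)/K(-20) - z(-7) = (3*0)/((-20)²) - √(-12 + 9*(-7))/3 = 0/400 - √(-12 - 63)/3 = 0*(1/400) - √(-75)/3 = 0 - 5*I*√3/3 = -5*I*√3/3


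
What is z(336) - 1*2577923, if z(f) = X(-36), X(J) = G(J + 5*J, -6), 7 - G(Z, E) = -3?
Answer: -2577913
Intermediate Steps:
G(Z, E) = 10 (G(Z, E) = 7 - 1*(-3) = 7 + 3 = 10)
X(J) = 10
z(f) = 10
z(336) - 1*2577923 = 10 - 1*2577923 = 10 - 2577923 = -2577913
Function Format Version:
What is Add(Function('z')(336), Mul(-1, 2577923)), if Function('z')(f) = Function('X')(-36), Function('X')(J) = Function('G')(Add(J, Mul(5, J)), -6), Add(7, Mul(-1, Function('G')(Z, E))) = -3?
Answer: -2577913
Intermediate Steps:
Function('G')(Z, E) = 10 (Function('G')(Z, E) = Add(7, Mul(-1, -3)) = Add(7, 3) = 10)
Function('X')(J) = 10
Function('z')(f) = 10
Add(Function('z')(336), Mul(-1, 2577923)) = Add(10, Mul(-1, 2577923)) = Add(10, -2577923) = -2577913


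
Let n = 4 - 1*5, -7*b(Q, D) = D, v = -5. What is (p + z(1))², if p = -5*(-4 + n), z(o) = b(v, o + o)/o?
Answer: 29929/49 ≈ 610.80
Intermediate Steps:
b(Q, D) = -D/7
n = -1 (n = 4 - 5 = -1)
z(o) = -2/7 (z(o) = (-(o + o)/7)/o = (-2*o/7)/o = -2/7)
p = 25 (p = -5*(-4 - 1) = -5*(-5) = 25)
(p + z(1))² = (25 - 2/7)² = (173/7)² = 29929/49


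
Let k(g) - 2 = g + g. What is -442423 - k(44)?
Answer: -442513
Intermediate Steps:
k(g) = 2 + 2*g (k(g) = 2 + (g + g) = 2 + 2*g)
-442423 - k(44) = -442423 - (2 + 2*44) = -442423 - (2 + 88) = -442423 - 1*90 = -442423 - 90 = -442513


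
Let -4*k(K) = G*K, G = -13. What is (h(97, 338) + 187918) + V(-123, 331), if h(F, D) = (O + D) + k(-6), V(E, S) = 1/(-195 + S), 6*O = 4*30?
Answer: 25602885/136 ≈ 1.8826e+5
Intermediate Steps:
O = 20 (O = (4*30)/6 = (⅙)*120 = 20)
k(K) = 13*K/4 (k(K) = -(-13)*K/4 = 13*K/4)
h(F, D) = ½ + D (h(F, D) = (20 + D) + (13/4)*(-6) = (20 + D) - 39/2 = ½ + D)
(h(97, 338) + 187918) + V(-123, 331) = ((½ + 338) + 187918) + 1/(-195 + 331) = (677/2 + 187918) + 1/136 = 376513/2 + 1/136 = 25602885/136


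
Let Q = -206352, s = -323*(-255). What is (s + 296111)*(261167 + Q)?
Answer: 20746161940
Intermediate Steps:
s = 82365
(s + 296111)*(261167 + Q) = (82365 + 296111)*(261167 - 206352) = 378476*54815 = 20746161940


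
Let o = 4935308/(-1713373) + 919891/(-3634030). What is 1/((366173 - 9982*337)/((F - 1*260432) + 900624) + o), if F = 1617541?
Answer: -14057659116391208270/62716426437564084929 ≈ -0.22415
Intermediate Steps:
o = -19511173733583/6226448883190 (o = 4935308*(-1/1713373) + 919891*(-1/3634030) = -4935308/1713373 - 919891/3634030 = -19511173733583/6226448883190 ≈ -3.1336)
1/((366173 - 9982*337)/((F - 1*260432) + 900624) + o) = 1/((366173 - 9982*337)/((1617541 - 1*260432) + 900624) - 19511173733583/6226448883190) = 1/((366173 - 3363934)/((1617541 - 260432) + 900624) - 19511173733583/6226448883190) = 1/(-2997761/(1357109 + 900624) - 19511173733583/6226448883190) = 1/(-2997761/2257733 - 19511173733583/6226448883190) = 1/(-62716426437564084929/14057659116391208270) = -14057659116391208270/62716426437564084929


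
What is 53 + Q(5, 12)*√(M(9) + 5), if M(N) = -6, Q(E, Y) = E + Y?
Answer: 53 + 17*I ≈ 53.0 + 17.0*I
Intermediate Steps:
53 + Q(5, 12)*√(M(9) + 5) = 53 + (5 + 12)*√(-6 + 5) = 53 + 17*√(-1) = 53 + 17*I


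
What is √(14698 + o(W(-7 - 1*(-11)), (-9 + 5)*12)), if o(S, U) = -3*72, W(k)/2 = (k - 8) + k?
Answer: √14482 ≈ 120.34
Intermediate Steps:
W(k) = -16 + 4*k (W(k) = 2*((k - 8) + k) = 2*((-8 + k) + k) = 2*(-8 + 2*k) = -16 + 4*k)
o(S, U) = -216
√(14698 + o(W(-7 - 1*(-11)), (-9 + 5)*12)) = √(14698 - 216) = √14482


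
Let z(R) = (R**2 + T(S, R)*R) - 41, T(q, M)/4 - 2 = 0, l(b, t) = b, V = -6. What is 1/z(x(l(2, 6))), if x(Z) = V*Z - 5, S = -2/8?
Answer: 1/112 ≈ 0.0089286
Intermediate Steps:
S = -1/4 (S = -2*1/8 = -1/4 ≈ -0.25000)
T(q, M) = 8 (T(q, M) = 8 + 4*0 = 8 + 0 = 8)
x(Z) = -5 - 6*Z (x(Z) = -6*Z - 5 = -5 - 6*Z)
z(R) = -41 + R**2 + 8*R (z(R) = (R**2 + 8*R) - 41 = -41 + R**2 + 8*R)
1/z(x(l(2, 6))) = 1/(-41 + (-5 - 6*2)**2 + 8*(-5 - 6*2)) = 1/(-41 + (-5 - 12)**2 + 8*(-5 - 12)) = 1/(-41 + (-17)**2 + 8*(-17)) = 1/(-41 + 289 - 136) = 1/112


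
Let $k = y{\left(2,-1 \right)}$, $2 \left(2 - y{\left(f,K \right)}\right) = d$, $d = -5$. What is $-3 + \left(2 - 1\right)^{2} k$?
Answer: $\frac{3}{2} \approx 1.5$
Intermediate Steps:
$y{\left(f,K \right)} = \frac{9}{2}$ ($y{\left(f,K \right)} = 2 - - \frac{5}{2} = 2 + \frac{5}{2} = \frac{9}{2}$)
$k = \frac{9}{2} \approx 4.5$
$-3 + \left(2 - 1\right)^{2} k = -3 + \left(2 - 1\right)^{2} \cdot \frac{9}{2} = -3 + 1^{2} \cdot \frac{9}{2} = -3 + 1 \cdot \frac{9}{2} = -3 + \frac{9}{2} = \frac{3}{2}$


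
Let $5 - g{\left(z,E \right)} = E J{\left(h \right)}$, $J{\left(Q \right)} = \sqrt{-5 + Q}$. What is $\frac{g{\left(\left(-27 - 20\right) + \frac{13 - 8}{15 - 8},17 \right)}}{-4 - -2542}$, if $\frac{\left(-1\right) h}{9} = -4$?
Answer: $\frac{5}{2538} - \frac{17 \sqrt{31}}{2538} \approx -0.035324$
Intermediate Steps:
$h = 36$ ($h = \left(-9\right) \left(-4\right) = 36$)
$g{\left(z,E \right)} = 5 - E \sqrt{31}$ ($g{\left(z,E \right)} = 5 - E \sqrt{-5 + 36} = 5 - E \sqrt{31}$)
$\frac{g{\left(\left(-27 - 20\right) + \frac{13 - 8}{15 - 8},17 \right)}}{-4 - -2542} = \frac{5 - 17 \sqrt{31}}{-4 - -2542} = \frac{5 - 17 \sqrt{31}}{-4 + 2542} = \frac{5 - 17 \sqrt{31}}{2538} = \left(5 - 17 \sqrt{31}\right) \frac{1}{2538} = \frac{5}{2538} - \frac{17 \sqrt{31}}{2538}$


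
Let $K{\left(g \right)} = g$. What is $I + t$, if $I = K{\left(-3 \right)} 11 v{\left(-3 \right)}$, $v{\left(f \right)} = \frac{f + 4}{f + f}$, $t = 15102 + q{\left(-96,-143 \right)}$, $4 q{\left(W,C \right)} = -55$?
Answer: $\frac{60375}{4} \approx 15094.0$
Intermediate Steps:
$q{\left(W,C \right)} = - \frac{55}{4}$ ($q{\left(W,C \right)} = \frac{1}{4} \left(-55\right) = - \frac{55}{4}$)
$t = \frac{60353}{4}$ ($t = 15102 - \frac{55}{4} = \frac{60353}{4} \approx 15088.0$)
$v{\left(f \right)} = \frac{4 + f}{2 f}$
$I = \frac{11}{2}$ ($I = \left(-3\right) 11 \frac{4 - 3}{2 \left(-3\right)} = - 33 \cdot \frac{1}{2} \left(- \frac{1}{3}\right) 1 = \left(-33\right) \left(- \frac{1}{6}\right) = \frac{11}{2} \approx 5.5$)
$I + t = \frac{11}{2} + \frac{60353}{4} = \frac{60375}{4}$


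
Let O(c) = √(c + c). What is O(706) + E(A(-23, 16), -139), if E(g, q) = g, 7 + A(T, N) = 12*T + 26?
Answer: -257 + 2*√353 ≈ -219.42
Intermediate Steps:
A(T, N) = 19 + 12*T (A(T, N) = -7 + (12*T + 26) = -7 + (26 + 12*T) = 19 + 12*T)
O(c) = √2*√c (O(c) = √(2*c) = √2*√c)
O(706) + E(A(-23, 16), -139) = √2*√706 + (19 + 12*(-23)) = 2*√353 + (19 - 276) = 2*√353 - 257 = -257 + 2*√353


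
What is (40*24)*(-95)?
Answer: -91200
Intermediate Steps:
(40*24)*(-95) = 960*(-95) = -91200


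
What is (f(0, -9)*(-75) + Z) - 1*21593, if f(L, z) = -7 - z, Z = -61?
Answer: -21804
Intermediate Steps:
(f(0, -9)*(-75) + Z) - 1*21593 = ((-7 - 1*(-9))*(-75) - 61) - 1*21593 = ((-7 + 9)*(-75) - 61) - 21593 = (2*(-75) - 61) - 21593 = (-150 - 61) - 21593 = -211 - 21593 = -21804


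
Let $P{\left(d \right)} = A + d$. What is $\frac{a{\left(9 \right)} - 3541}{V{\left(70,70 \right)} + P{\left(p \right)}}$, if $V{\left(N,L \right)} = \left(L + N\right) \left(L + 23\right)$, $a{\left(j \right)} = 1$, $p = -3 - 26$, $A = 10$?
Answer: $- \frac{3540}{13001} \approx -0.27229$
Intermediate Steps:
$p = -29$ ($p = -3 - 26 = -29$)
$V{\left(N,L \right)} = \left(23 + L\right) \left(L + N\right)$ ($V{\left(N,L \right)} = \left(L + N\right) \left(23 + L\right) = \left(23 + L\right) \left(L + N\right)$)
$P{\left(d \right)} = 10 + d$
$\frac{a{\left(9 \right)} - 3541}{V{\left(70,70 \right)} + P{\left(p \right)}} = \frac{1 - 3541}{\left(70^{2} + 23 \cdot 70 + 23 \cdot 70 + 70 \cdot 70\right) + \left(10 - 29\right)} = - \frac{3540}{\left(4900 + 1610 + 1610 + 4900\right) - 19} = - \frac{3540}{13020 - 19} = - \frac{3540}{13001}$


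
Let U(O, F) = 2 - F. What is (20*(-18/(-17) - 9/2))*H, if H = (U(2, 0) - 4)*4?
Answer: 9360/17 ≈ 550.59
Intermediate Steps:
H = -8 (H = ((2 - 1*0) - 4)*4 = ((2 + 0) - 4)*4 = (2 - 4)*4 = -2*4 = -8)
(20*(-18/(-17) - 9/2))*H = (20*(-18/(-17) - 9/2))*(-8) = (20*(-18*(-1/17) - 9*1/2))*(-8) = (20*(18/17 - 9/2))*(-8) = (20*(-117/34))*(-8) = -1170/17*(-8) = 9360/17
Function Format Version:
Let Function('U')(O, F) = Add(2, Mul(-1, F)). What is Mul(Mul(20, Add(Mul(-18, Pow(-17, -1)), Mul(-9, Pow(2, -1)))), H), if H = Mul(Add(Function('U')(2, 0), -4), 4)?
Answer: Rational(9360, 17) ≈ 550.59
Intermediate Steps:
H = -8 (H = Mul(Add(Add(2, Mul(-1, 0)), -4), 4) = Mul(Add(Add(2, 0), -4), 4) = Mul(Add(2, -4), 4) = Mul(-2, 4) = -8)
Mul(Mul(20, Add(Mul(-18, Pow(-17, -1)), Mul(-9, Pow(2, -1)))), H) = Mul(Mul(20, Add(Mul(-18, Pow(-17, -1)), Mul(-9, Pow(2, -1)))), -8) = Mul(Mul(20, Add(Mul(-18, Rational(-1, 17)), Mul(-9, Rational(1, 2)))), -8) = Mul(Mul(20, Add(Rational(18, 17), Rational(-9, 2))), -8) = Mul(Mul(20, Rational(-117, 34)), -8) = Mul(Rational(-1170, 17), -8) = Rational(9360, 17)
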